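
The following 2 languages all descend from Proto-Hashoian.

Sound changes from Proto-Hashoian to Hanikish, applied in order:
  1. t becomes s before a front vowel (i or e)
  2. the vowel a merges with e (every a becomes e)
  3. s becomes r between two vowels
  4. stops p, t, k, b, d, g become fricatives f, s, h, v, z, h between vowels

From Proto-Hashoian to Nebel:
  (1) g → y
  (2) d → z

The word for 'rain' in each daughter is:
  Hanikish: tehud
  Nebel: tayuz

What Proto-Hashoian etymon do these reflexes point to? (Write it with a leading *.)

*tagud

Position 3: Hanikish has h, Nebel has y. Taking the neighbouring segments as reconstructed: Hanikish h could go back to *k or *g or *h; Nebel y could go back to *g or *y — the one source consistent with every daughter is *g.
Position 5: Hanikish has d, Nebel has z. Hanikish preserves d here (none of its changes turn any other segment into d), so the proto-segment is *d.
Continuing position by position gives *tagud; check it forward:
Hanikish: *tagud > tegud > tehud  (by vowel merger, intervocalic lenition)
Nebel: *tagud > tayud > tayuz  (by unconditioned shift, unconditioned shift)
Only *tagud yields all of Hanikish tehud, Nebel tayuz.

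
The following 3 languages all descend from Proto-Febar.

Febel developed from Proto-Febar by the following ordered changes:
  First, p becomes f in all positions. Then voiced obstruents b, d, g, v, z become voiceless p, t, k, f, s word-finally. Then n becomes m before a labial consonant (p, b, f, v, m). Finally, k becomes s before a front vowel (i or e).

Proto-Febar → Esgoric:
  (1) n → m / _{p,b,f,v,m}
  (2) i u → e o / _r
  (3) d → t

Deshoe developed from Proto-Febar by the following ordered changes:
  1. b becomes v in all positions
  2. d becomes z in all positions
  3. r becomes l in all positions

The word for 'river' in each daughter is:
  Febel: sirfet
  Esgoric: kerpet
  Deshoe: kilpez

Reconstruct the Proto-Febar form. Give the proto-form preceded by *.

Position 3: Febel has r, Esgoric has r, Deshoe has l. Febel preserves r here (none of its changes turn any other segment into r), so the proto-segment is *r.
Position 4: Febel has f, Esgoric has p, Deshoe has p. Esgoric preserves p here (none of its changes turn any other segment into p), so the proto-segment is *p.
Verify the candidate proto-form against each daughter:
Febel: *kirped
  kirped → kirfed   [unconditioned shift]
  kirfed → kirfet   [final devoicing]
  kirfet (rule 3 does not apply)
  kirfet → sirfet   [palatalisation]
  giving Febel sirfet.
Esgoric: *kirped > kerped > kerpet  (by pre-rhotic lowering, unconditioned shift)
Deshoe: *kirped
  kirped (rule 1 does not apply)
  kirped → kirpez   [unconditioned shift]
  kirpez → kilpez   [unconditioned shift]
  giving Deshoe kilpez.
Only *kirped yields all of Febel sirfet, Esgoric kerpet, Deshoe kilpez.

*kirped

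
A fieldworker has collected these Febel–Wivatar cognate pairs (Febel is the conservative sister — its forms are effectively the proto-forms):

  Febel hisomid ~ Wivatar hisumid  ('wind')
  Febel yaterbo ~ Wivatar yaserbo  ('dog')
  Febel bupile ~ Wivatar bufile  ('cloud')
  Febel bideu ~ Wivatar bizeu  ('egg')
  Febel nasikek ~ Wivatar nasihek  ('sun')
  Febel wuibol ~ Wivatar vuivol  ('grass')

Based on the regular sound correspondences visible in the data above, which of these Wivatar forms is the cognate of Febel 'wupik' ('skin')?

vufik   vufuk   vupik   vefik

vufik

wuibol ~ vuivol — Febel w corresponds to Wivatar v word-initially before a back vowel.
bupile ~ bufile — Febel p corresponds to Wivatar f between vowels (before a front vowel).
Applying these to Febel 'wupik':
  wupik → vupik   (w→v word-initially before a back vowel)
  vupik → vufik   (p→f between vowels (before a front vowel))
So the Wivatar cognate is 'vufik'.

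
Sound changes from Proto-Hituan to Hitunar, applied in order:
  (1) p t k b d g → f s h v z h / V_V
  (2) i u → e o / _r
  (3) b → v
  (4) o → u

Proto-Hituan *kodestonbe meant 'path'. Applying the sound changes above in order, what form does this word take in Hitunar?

kuzestunve

Hitunar: *kodestonbe
  kodestonbe → kozestonbe   [intervocalic lenition]
  kozestonbe (rule 2 does not apply)
  kozestonbe → kozestonve   [unconditioned shift]
  kozestonve → kuzestunve   [vowel merger]
  giving Hitunar kuzestunve.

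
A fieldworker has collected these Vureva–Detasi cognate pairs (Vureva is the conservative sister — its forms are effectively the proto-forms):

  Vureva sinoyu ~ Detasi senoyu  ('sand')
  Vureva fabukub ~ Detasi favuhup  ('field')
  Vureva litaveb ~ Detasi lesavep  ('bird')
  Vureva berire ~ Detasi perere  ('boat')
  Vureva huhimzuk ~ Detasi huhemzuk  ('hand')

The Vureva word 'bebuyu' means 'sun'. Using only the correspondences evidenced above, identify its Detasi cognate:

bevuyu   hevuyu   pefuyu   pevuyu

pevuyu

berire ~ perere — Vureva b corresponds to Detasi p word-initially before a front vowel.
fabukub ~ favuhup — Vureva b corresponds to Detasi v between vowels (before a back vowel).
Applying these to Vureva 'bebuyu':
  bebuyu → pebuyu   (b→p word-initially before a front vowel)
  pebuyu → pevuyu   (b→v between vowels (before a back vowel))
So the Detasi cognate is 'pevuyu'.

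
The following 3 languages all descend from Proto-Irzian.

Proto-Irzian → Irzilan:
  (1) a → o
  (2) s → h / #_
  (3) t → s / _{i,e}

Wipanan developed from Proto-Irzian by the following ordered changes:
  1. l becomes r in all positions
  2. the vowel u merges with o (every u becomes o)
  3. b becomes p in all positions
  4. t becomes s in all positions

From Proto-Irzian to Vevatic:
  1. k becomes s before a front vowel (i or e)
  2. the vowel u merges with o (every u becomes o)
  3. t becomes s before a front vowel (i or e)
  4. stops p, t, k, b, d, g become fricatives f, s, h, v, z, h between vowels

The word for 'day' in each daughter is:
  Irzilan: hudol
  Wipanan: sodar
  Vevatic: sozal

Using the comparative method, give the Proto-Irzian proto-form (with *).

Position 2: Irzilan has u, Wipanan has o, Vevatic has o. Irzilan preserves u here (none of its changes turn any other segment into u), so the proto-segment is *u.
Position 4: Irzilan has o, Wipanan has a, Vevatic has a. Wipanan preserves a here (none of its changes turn any other segment into a), so the proto-segment is *a.
This points to *sudal. Verify forward in each daughter:
Irzilan: start from *sudal.
  rule 1 (vowel merger): sudal → sudol
  rule 2 (debuccalisation): sudol → hudol
  rule 3: no change — hudol
  ⇒ Irzilan hudol
Wipanan: *sudal > sudar > sodar  (by unconditioned shift, vowel merger)
Vevatic: *sudal
  sudal (rule 1 does not apply)
  sudal → sodal   [vowel merger]
  sodal (rule 3 does not apply)
  sodal → sozal   [intervocalic lenition]
  giving Vevatic sozal.
No other proto-form is consistent with every reflex, so the reconstruction is *sudal.

*sudal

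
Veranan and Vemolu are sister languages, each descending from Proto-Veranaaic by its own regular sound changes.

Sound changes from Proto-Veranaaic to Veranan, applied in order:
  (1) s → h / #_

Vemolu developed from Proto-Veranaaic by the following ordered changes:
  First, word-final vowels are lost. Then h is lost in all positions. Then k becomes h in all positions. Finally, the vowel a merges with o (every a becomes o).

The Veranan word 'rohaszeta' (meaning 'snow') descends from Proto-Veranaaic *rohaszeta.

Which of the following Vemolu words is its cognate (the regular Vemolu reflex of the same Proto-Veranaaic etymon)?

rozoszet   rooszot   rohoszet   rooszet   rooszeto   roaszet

rooszet

Vemolu: start from *rohaszeta.
  rule 1 (apocope): rohaszeta → rohaszet
  rule 2 (h-loss): rohaszet → roaszet
  rule 3: no change — roaszet
  rule 4 (vowel merger): roaszet → rooszet
  ⇒ Vemolu rooszet
The other candidates each miss or misapply at least one Vemolu change.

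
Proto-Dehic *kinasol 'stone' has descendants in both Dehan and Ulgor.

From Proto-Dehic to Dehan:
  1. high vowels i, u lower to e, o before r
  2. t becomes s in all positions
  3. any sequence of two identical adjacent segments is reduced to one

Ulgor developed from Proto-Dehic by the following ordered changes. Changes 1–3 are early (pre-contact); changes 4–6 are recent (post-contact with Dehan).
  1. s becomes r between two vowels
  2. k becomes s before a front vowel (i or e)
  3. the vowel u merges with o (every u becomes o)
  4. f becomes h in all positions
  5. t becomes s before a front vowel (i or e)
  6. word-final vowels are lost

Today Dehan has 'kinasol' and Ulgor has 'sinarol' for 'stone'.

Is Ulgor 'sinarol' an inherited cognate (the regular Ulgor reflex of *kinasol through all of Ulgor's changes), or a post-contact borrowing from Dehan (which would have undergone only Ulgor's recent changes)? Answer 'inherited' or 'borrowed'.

inherited

If inherited, *kinasol would pass through all of Ulgor's changes:
Ulgor: start from *kinasol.
  rule 1 (rhotacism): kinasol → kinarol
  rule 2 (palatalisation): kinarol → sinarol
  rule 3: no change — sinarol
  rule 4: no change — sinarol
  rule 5: no change — sinarol
  rule 6: no change — sinarol
  ⇒ Ulgor sinarol
If borrowed from Dehan 'kinasol' after the early changes, it would undergo only the recent ones:
  rule 4 (unconditioned shift): no change (kinasol)
  rule 5 (palatalisation): no change (kinasol)
  rule 6 (apocope): no change (kinasol)
  ⇒ as a loan: kinasol
Ulgor 'sinarol' matches the inherited outcome exactly, so it is an inherited cognate, not a loan.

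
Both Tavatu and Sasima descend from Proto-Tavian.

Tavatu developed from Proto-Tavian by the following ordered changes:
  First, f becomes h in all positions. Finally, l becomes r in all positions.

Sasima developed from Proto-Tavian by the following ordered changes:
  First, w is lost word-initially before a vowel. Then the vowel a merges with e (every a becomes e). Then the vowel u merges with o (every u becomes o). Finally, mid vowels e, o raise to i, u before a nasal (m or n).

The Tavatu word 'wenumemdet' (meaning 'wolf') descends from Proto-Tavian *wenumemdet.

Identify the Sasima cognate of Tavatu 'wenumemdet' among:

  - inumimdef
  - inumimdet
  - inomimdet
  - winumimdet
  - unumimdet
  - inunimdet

Sasima: *wenumemdet
  wenumemdet → enumemdet   [glide loss]
  enumemdet (rule 2 does not apply)
  enumemdet → enomemdet   [vowel merger]
  enomemdet → inumimdet   [pre-nasal raising]
  giving Sasima inumimdet.
Among the options, 'inumimdet' alone shows every Sasima change applied in order.

inumimdet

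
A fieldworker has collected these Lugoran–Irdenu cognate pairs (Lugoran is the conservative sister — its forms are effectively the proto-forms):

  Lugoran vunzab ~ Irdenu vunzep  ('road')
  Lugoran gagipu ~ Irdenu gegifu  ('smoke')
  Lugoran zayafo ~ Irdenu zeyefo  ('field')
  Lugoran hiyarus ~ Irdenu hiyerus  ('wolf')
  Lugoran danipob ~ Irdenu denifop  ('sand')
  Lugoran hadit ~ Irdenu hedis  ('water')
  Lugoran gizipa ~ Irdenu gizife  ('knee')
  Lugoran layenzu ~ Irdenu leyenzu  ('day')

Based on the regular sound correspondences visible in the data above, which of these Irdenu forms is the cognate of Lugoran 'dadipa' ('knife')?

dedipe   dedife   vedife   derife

dedife

gagipu ~ gegifu, zayafo ~ zeyefo — Lugoran a corresponds to Irdenu e after a consonant, before a consonant other than r, m, n, p, b, f, v.
gizipa ~ gizife — Lugoran p corresponds to Irdenu f between vowels (before a back vowel).
gizipa ~ gizife — Lugoran a corresponds to Irdenu e word-finally.
Applying these to Lugoran 'dadipa':
  dadipa → dedipa   (a→e after a consonant, before a consonant other than r, m, n, p, b, f, v)
  dedipa → dedifa   (p→f between vowels (before a back vowel))
  dedifa → dedife   (a→e word-finally)
So the Irdenu cognate is 'dedife'.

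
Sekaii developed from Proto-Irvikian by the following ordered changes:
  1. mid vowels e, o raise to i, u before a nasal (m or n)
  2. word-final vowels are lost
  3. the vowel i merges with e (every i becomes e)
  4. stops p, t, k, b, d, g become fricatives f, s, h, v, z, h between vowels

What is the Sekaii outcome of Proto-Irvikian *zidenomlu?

Sekaii: *zidenomlu > zidinumlu > zidinuml > zedenuml > zezenuml  (by pre-nasal raising, apocope, vowel merger, intervocalic lenition)

zezenuml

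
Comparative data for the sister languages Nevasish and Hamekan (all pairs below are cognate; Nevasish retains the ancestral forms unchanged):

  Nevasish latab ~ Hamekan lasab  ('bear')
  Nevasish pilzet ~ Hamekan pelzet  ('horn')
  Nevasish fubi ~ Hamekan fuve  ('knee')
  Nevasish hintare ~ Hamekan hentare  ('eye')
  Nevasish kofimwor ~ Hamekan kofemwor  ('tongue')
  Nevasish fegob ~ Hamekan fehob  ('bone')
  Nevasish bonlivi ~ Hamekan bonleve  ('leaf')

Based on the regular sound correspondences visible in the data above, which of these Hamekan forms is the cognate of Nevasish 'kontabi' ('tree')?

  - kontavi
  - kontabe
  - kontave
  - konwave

fubi ~ fuve — Nevasish b corresponds to Hamekan v between vowels (before a front vowel).
fubi ~ fuve, bonlivi ~ bonleve — Nevasish i corresponds to Hamekan e word-finally.
Applying these to Nevasish 'kontabi':
  kontabi → kontavi   (b→v between vowels (before a front vowel))
  kontavi → kontave   (i→e word-finally)
So the Hamekan cognate is 'kontave'.

kontave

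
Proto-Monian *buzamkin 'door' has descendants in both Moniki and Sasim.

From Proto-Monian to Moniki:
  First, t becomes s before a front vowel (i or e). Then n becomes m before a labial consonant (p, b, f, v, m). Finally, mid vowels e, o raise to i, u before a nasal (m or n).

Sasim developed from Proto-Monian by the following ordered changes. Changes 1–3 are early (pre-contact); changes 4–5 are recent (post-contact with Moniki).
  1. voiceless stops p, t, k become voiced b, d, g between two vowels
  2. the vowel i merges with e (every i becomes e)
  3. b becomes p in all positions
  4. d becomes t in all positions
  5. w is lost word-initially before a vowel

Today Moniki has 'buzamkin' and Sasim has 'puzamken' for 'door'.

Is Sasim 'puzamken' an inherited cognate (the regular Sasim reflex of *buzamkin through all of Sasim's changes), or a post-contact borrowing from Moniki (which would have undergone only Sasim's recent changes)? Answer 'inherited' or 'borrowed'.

inherited

If inherited, *buzamkin would pass through all of Sasim's changes:
Sasim: start from *buzamkin.
  rule 1: no change — buzamkin
  rule 2 (vowel merger): buzamkin → buzamken
  rule 3 (unconditioned shift): buzamken → puzamken
  rule 4: no change — puzamken
  rule 5: no change — puzamken
  ⇒ Sasim puzamken
If borrowed from Moniki 'buzamkin' after the early changes, it would undergo only the recent ones:
  rule 4 (unconditioned shift): no change (buzamkin)
  rule 5 (glide loss): no change (buzamkin)
  ⇒ as a loan: buzamkin
Sasim 'puzamken' matches the inherited outcome exactly, so it is an inherited cognate, not a loan.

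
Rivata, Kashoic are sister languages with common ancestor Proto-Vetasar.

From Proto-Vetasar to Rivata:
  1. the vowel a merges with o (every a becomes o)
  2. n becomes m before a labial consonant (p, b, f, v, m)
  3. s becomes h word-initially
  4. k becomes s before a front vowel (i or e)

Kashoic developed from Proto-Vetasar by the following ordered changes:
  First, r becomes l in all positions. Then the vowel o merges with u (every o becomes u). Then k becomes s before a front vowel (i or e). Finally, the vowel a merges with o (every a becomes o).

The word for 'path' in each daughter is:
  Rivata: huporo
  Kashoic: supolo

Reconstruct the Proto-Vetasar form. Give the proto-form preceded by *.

Position 1: Rivata has h, Kashoic has s. Taking the neighbouring segments as reconstructed: Rivata h could go back to *s or *h; Kashoic s can only go back to *s — the one source consistent with every daughter is *s.
Position 4: Rivata has o, Kashoic has o. In Kashoic, o can only continue *a, so the proto-segment is *a.
Verify the candidate proto-form against each daughter:
Rivata: *supara
  supara → suporo   [vowel merger]
  suporo (rule 2 does not apply)
  suporo → huporo   [debuccalisation]
  huporo (rule 4 does not apply)
  giving Rivata huporo.
Kashoic: *supara > supala > supolo  (by unconditioned shift, vowel merger)
Only *supara yields all of Rivata huporo, Kashoic supolo.

*supara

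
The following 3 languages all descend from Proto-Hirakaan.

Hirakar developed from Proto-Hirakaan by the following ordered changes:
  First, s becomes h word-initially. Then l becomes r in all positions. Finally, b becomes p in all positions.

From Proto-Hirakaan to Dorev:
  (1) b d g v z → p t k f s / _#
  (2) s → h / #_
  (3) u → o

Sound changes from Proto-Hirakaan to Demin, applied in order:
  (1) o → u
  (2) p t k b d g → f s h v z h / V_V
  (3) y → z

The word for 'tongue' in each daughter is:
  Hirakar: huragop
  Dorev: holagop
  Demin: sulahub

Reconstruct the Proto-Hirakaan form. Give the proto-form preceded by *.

*sulagob

Position 6: Hirakar has o, Dorev has o, Demin has u. Hirakar preserves o here (none of its changes turn any other segment into o), so the proto-segment is *o.
Position 7: Hirakar has p, Dorev has p, Demin has b. Demin preserves b here (none of its changes turn any other segment into b), so the proto-segment is *b.
Continuing position by position gives *sulagob; check it forward:
Hirakar: *sulagob > hulagob > huragob > huragop  (by debuccalisation, unconditioned shift, unconditioned shift)
Dorev: start from *sulagob.
  rule 1 (final devoicing): sulagob → sulagop
  rule 2 (debuccalisation): sulagop → hulagop
  rule 3 (vowel merger): hulagop → holagop
  ⇒ Dorev holagop
Demin: *sulagob
  sulagob → sulagub   [vowel merger]
  sulagub → sulahub   [intervocalic lenition]
  sulahub (rule 3 does not apply)
  giving Demin sulahub.
No other proto-form is consistent with every reflex, so the reconstruction is *sulagob.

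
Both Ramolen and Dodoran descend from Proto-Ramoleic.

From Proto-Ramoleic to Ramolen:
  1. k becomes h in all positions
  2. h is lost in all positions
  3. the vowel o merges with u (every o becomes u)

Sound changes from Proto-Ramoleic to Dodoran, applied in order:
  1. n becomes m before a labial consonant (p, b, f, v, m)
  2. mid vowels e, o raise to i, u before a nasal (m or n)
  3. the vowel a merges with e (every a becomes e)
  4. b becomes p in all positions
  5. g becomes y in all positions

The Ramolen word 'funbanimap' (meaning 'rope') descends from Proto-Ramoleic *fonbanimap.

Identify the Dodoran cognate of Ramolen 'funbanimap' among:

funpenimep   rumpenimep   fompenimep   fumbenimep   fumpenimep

fumpenimep

Dodoran: *fonbanimap > fombanimap > fumbanimap > fumbenimep > fumpenimep  (by nasal place assimilation, pre-nasal raising, vowel merger, unconditioned shift)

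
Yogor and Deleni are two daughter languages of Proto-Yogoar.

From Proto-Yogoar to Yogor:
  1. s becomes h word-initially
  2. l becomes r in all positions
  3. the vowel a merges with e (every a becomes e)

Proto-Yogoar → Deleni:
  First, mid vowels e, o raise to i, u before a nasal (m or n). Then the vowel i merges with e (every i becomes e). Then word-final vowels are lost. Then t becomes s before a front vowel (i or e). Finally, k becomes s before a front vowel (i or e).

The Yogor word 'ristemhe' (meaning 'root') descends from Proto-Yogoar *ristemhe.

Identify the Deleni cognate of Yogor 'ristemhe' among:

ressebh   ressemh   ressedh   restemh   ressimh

Deleni: *ristemhe > ristimhe > restemhe > restemh > ressemh  (by pre-nasal raising, vowel merger, apocope, palatalisation)
Only 'ressemh' matches the regular Deleni development of *ristemhe.

ressemh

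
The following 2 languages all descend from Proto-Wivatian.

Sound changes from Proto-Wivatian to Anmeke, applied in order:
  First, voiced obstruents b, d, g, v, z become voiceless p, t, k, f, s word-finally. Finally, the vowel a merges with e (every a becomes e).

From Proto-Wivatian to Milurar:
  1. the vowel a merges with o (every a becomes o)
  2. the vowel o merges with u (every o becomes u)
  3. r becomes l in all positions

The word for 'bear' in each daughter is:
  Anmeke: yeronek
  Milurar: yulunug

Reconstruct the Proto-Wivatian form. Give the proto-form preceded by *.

*yaronag

Position 4: Anmeke has o, Milurar has u. Anmeke preserves o here (none of its changes turn any other segment into o), so the proto-segment is *o.
Position 7: Anmeke has k, Milurar has g. Milurar preserves g here (none of its changes turn any other segment into g), so the proto-segment is *g.
Position 3: Anmeke has r, Milurar has l. Anmeke preserves r here (none of its changes turn any other segment into r), so the proto-segment is *r.
Verify the candidate proto-form against each daughter:
Anmeke: *yaronag > yaronak > yeronek  (by final devoicing, vowel merger)
Milurar: *yaronag
  yaronag → yoronog   [vowel merger]
  yoronog → yurunug   [vowel merger]
  yurunug → yulunug   [unconditioned shift]
  giving Milurar yulunug.
*yaronag is the unique common source.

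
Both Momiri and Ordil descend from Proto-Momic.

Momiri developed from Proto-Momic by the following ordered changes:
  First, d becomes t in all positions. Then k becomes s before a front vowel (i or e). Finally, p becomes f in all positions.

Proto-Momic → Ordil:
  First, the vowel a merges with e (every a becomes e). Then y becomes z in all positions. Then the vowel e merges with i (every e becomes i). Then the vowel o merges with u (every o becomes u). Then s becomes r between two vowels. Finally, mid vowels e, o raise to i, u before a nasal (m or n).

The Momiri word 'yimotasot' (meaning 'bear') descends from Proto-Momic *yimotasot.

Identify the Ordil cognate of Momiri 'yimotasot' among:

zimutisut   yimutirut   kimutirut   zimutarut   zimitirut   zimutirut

Ordil: *yimotasot > yimotesot > zimotesot > zimotisot > zimutisut > zimutirut  (by vowel merger, unconditioned shift, vowel merger, vowel merger, rhotacism)

zimutirut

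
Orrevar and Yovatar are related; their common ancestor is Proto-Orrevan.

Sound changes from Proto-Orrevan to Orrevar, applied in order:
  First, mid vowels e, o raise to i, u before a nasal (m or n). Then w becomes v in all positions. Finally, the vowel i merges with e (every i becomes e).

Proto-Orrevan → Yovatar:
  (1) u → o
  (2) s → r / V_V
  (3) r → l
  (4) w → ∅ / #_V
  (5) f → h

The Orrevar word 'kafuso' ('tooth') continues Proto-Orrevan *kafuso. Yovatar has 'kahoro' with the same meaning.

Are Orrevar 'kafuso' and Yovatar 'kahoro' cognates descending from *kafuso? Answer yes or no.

no

Derive the expected Yovatar reflex of *kafuso:
Yovatar: *kafuso > kafoso > kaforo > kafolo > kaholo  (by vowel merger, rhotacism, unconditioned shift, unconditioned shift)
The regular Yovatar reflex would be 'kaholo', but the attested form is 'kahoro'. The correspondence is irregular, so they are not cognates (the Yovatar form has a different source).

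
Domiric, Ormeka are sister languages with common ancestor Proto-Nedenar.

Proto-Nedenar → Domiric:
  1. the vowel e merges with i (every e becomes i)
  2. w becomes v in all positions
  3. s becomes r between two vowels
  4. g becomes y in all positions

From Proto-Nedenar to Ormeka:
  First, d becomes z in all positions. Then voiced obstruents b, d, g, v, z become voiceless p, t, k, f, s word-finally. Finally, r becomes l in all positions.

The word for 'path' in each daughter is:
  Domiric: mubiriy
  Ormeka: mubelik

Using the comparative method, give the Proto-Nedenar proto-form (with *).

Position 5: Domiric has r, Ormeka has l. Taking the neighbouring segments as reconstructed: Domiric r could go back to *s or *r; Ormeka l could go back to *l or *r — the one source consistent with every daughter is *r.
Position 4: Domiric has i, Ormeka has e. Ormeka preserves e here (none of its changes turn any other segment into e), so the proto-segment is *e.
Position 7: Domiric has y, Ormeka has k. Taking the neighbouring segments as reconstructed: Domiric y could go back to *g or *y; Ormeka k could go back to *k or *g — the one source consistent with every daughter is *g.
This points to *muberig. Verify forward in each daughter:
Domiric: start from *muberig.
  rule 1 (vowel merger): muberig → mubirig
  rule 2: no change — mubirig
  rule 3: no change — mubirig
  rule 4 (unconditioned shift): mubirig → mubiriy
  ⇒ Domiric mubiriy
Ormeka: *muberig > muberik > mubelik  (by final devoicing, unconditioned shift)
No other proto-form is consistent with every reflex, so the reconstruction is *muberig.

*muberig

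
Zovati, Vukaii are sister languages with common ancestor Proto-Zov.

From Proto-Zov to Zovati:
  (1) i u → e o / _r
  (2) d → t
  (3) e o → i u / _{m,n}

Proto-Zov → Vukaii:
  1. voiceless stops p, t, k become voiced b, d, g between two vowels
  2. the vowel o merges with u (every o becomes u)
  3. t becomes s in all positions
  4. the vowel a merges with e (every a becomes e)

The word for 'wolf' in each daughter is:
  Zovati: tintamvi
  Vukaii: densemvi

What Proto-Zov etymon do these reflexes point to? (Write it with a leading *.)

Position 5: Zovati has a, Vukaii has e. Zovati preserves a here (none of its changes turn any other segment into a), so the proto-segment is *a.
Position 1: Zovati has t, Vukaii has d. Taking the neighbouring segments as reconstructed: Zovati t could go back to *t or *d; Vukaii d can only go back to *d — the one source consistent with every daughter is *d.
Position 4: Zovati has t, Vukaii has s. Taking the neighbouring segments as reconstructed: Zovati t could go back to *t or *d; Vukaii s could go back to *t or *s — the one source consistent with every daughter is *t.
Verify the candidate proto-form against each daughter:
Zovati: start from *dentamvi.
  rule 1: no change — dentamvi
  rule 2 (unconditioned shift): dentamvi → tentamvi
  rule 3 (pre-nasal raising): tentamvi → tintamvi
  ⇒ Zovati tintamvi
Vukaii: *dentamvi
  dentamvi (rule 1 does not apply)
  dentamvi (rule 2 does not apply)
  dentamvi → densamvi   [unconditioned shift]
  densamvi → densemvi   [vowel merger]
  giving Vukaii densemvi.
*dentamvi is the unique common source.

*dentamvi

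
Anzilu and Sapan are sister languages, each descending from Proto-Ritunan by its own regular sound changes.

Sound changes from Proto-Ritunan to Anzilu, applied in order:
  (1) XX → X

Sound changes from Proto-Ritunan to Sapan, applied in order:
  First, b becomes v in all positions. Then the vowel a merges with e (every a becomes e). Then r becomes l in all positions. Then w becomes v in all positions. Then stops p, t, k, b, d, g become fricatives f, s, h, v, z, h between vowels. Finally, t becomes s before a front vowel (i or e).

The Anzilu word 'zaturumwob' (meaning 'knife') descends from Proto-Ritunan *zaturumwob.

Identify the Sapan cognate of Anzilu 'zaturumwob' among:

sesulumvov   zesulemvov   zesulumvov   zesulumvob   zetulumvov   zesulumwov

zesulumvov

Sapan: *zaturumwob
  zaturumwob → zaturumwov   [unconditioned shift]
  zaturumwov → zeturumwov   [vowel merger]
  zeturumwov → zetulumwov   [unconditioned shift]
  zetulumwov → zetulumvov   [unconditioned shift]
  zetulumvov → zesulumvov   [intervocalic lenition]
  zesulumvov (rule 6 does not apply)
  giving Sapan zesulumvov.
Among the options, 'zesulumvov' alone shows every Sapan change applied in order.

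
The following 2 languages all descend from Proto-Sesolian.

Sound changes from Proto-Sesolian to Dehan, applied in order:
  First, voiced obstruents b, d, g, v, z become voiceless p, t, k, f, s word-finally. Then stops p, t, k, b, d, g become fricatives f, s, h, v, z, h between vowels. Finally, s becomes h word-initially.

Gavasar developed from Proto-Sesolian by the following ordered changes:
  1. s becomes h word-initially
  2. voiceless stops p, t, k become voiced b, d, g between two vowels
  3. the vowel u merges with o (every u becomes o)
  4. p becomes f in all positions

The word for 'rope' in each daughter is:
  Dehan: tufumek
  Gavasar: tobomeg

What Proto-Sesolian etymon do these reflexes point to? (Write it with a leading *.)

*tupumeg

Position 3: Dehan has f, Gavasar has b. Taking the neighbouring segments as reconstructed: Dehan f could go back to *p or *f; Gavasar b could go back to *p or *b — the one source consistent with every daughter is *p.
Position 2: Dehan has u, Gavasar has o. Dehan preserves u here (none of its changes turn any other segment into u), so the proto-segment is *u.
This points to *tupumeg. Verify forward in each daughter:
Dehan: *tupumeg > tupumek > tufumek  (by final devoicing, intervocalic lenition)
Gavasar: start from *tupumeg.
  rule 1: no change — tupumeg
  rule 2 (intervocalic voicing): tupumeg → tubumeg
  rule 3 (vowel merger): tubumeg → tobomeg
  rule 4: no change — tobomeg
  ⇒ Gavasar tobomeg
*tupumeg is the unique common source.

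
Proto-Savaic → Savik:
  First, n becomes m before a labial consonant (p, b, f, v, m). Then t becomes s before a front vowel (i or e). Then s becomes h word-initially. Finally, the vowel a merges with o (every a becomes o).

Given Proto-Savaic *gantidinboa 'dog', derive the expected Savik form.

gonsidimboo

Savik: *gantidinboa
  gantidinboa → gantidimboa   [nasal place assimilation]
  gantidimboa → gansidimboa   [palatalisation]
  gansidimboa (rule 3 does not apply)
  gansidimboa → gonsidimboo   [vowel merger]
  giving Savik gonsidimboo.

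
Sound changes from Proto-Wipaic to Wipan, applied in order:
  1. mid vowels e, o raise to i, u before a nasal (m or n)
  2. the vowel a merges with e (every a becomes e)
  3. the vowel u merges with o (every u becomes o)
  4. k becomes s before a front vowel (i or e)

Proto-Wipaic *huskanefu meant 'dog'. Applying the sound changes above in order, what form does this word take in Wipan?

hossenefo

Wipan: *huskanefu > huskenefu > hoskenefo > hossenefo  (by vowel merger, vowel merger, palatalisation)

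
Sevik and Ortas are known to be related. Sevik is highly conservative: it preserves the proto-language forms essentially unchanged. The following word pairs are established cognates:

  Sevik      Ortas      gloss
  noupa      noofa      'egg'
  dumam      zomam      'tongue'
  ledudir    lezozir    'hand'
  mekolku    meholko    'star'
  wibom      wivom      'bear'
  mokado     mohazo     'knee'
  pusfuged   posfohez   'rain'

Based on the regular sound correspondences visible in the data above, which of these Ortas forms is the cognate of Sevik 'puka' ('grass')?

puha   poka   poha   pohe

ledudir ~ lezozir, pusfuged ~ posfohez — Sevik u corresponds to Ortas o after a consonant, before a consonant other than r, m, n, p, b, f, v.
mokado ~ mohazo — Sevik k corresponds to Ortas h between vowels (before a back vowel).
Applying these to Sevik 'puka':
  puka → poka   (u→o after a consonant, before a consonant other than r, m, n, p, b, f, v)
  poka → poha   (k→h between vowels (before a back vowel))
So the Ortas cognate is 'poha'.

poha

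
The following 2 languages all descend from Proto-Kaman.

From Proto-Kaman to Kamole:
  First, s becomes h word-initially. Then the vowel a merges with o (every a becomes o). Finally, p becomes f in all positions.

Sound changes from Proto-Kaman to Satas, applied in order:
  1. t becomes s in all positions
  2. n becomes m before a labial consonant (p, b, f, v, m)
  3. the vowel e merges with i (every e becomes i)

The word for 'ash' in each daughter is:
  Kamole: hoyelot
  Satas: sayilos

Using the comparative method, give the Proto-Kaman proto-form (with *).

*sayelot

Position 1: Kamole has h, Satas has s. Taking the neighbouring segments as reconstructed: Kamole h could go back to *s or *h; Satas s could go back to *t or *s — the one source consistent with every daughter is *s.
Position 7: Kamole has t, Satas has s. Kamole preserves t here (none of its changes turn any other segment into t), so the proto-segment is *t.
Position 4: Kamole has e, Satas has i. Kamole preserves e here (none of its changes turn any other segment into e), so the proto-segment is *e.
This points to *sayelot. Verify forward in each daughter:
Kamole: start from *sayelot.
  rule 1 (debuccalisation): sayelot → hayelot
  rule 2 (vowel merger): hayelot → hoyelot
  rule 3: no change — hoyelot
  ⇒ Kamole hoyelot
Satas: *sayelot > sayelos > sayilos  (by unconditioned shift, vowel merger)
No other proto-form is consistent with every reflex, so the reconstruction is *sayelot.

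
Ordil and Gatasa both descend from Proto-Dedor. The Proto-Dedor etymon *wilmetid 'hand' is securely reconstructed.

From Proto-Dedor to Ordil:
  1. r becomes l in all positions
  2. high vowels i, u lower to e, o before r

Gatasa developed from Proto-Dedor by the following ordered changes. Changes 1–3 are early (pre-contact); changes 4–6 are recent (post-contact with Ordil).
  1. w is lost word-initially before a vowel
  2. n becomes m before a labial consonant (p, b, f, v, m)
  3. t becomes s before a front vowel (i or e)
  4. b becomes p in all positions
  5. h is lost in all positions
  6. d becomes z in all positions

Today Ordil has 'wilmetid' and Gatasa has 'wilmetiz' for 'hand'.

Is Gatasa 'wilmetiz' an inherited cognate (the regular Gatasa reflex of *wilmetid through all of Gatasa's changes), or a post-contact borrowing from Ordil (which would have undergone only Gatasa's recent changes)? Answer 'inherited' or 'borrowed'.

borrowed

If inherited, *wilmetid would pass through all of Gatasa's changes:
Gatasa: start from *wilmetid.
  rule 1 (glide loss): wilmetid → ilmetid
  rule 2: no change — ilmetid
  rule 3 (palatalisation): ilmetid → ilmesid
  rule 4: no change — ilmesid
  rule 5: no change — ilmesid
  rule 6 (unconditioned shift): ilmesid → ilmesiz
  ⇒ Gatasa ilmesiz
If borrowed from Ordil 'wilmetid' after the early changes, it would undergo only the recent ones:
  rule 4 (unconditioned shift): no change (wilmetid)
  rule 5 (h-loss): no change (wilmetid)
  rule 6 (unconditioned shift): wilmetid → wilmetiz
  ⇒ as a loan: wilmetiz
Gatasa 'wilmetiz' matches the loan outcome 'wilmetiz', not the inherited 'ilmesiz' — it skipped the early Gatasa changes, so it was borrowed from Ordil.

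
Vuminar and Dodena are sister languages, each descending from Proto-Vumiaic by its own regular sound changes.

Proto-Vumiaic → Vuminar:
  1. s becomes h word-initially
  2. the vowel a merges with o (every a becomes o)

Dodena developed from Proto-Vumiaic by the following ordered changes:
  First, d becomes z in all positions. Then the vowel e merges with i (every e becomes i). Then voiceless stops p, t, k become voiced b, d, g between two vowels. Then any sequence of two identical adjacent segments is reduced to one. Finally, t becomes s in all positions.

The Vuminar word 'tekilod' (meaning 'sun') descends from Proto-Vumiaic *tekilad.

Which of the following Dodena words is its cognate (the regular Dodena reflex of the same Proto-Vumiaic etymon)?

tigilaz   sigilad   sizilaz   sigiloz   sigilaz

Dodena: start from *tekilad.
  rule 1 (unconditioned shift): tekilad → tekilaz
  rule 2 (vowel merger): tekilaz → tikilaz
  rule 3 (intervocalic voicing): tikilaz → tigilaz
  rule 4: no change — tigilaz
  rule 5 (unconditioned shift): tigilaz → sigilaz
  ⇒ Dodena sigilaz
Only 'sigilaz' matches the regular Dodena development of *tekilad.

sigilaz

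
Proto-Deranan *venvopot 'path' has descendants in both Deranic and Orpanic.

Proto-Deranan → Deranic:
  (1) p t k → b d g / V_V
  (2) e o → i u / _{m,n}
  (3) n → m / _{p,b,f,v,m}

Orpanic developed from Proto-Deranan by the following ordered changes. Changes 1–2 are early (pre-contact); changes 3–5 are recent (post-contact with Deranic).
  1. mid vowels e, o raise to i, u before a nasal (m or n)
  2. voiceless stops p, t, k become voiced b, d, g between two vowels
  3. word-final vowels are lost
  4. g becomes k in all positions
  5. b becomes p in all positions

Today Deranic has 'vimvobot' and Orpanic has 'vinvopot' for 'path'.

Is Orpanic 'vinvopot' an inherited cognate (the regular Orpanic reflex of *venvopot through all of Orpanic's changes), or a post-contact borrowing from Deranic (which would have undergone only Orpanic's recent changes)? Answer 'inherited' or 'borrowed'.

If inherited, *venvopot would pass through all of Orpanic's changes:
Orpanic: *venvopot
  venvopot → vinvopot   [pre-nasal raising]
  vinvopot → vinvobot   [intervocalic voicing]
  vinvobot (rule 3 does not apply)
  vinvobot (rule 4 does not apply)
  vinvobot → vinvopot   [unconditioned shift]
  giving Orpanic vinvopot.
If borrowed from Deranic 'vimvobot' after the early changes, it would undergo only the recent ones:
  rule 3 (apocope): no change (vimvobot)
  rule 4 (unconditioned shift): no change (vimvobot)
  rule 5 (unconditioned shift): vimvobot → vimvopot
  ⇒ as a loan: vimvopot
Orpanic 'vinvopot' matches the inherited outcome exactly, so it is an inherited cognate, not a loan.

inherited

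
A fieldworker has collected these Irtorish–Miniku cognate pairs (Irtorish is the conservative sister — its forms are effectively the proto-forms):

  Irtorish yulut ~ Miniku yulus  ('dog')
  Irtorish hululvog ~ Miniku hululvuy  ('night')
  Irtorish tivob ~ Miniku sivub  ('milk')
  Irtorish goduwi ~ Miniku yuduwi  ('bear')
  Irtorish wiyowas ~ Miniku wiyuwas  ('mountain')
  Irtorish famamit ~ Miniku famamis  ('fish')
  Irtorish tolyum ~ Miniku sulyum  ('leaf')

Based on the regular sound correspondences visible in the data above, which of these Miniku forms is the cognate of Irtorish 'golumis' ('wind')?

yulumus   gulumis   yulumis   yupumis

yulumis

goduwi ~ yuduwi — Irtorish g corresponds to Miniku y word-initially before a back vowel.
hululvog ~ hululvuy, goduwi ~ yuduwi — Irtorish o corresponds to Miniku u after a consonant, before a consonant other than r, m, n, p, b, f, v.
Applying these to Irtorish 'golumis':
  golumis → yolumis   (g→y word-initially before a back vowel)
  yolumis → yulumis   (o→u after a consonant, before a consonant other than r, m, n, p, b, f, v)
So the Miniku cognate is 'yulumis'.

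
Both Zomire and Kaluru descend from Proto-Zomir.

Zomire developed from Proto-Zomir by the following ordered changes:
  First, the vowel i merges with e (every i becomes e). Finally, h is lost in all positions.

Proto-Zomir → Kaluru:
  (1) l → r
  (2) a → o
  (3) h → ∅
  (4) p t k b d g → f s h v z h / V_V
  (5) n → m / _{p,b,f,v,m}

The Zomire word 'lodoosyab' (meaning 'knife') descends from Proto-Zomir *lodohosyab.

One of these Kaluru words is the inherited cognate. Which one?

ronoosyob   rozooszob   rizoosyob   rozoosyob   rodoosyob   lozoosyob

Kaluru: start from *lodohosyab.
  rule 1 (unconditioned shift): lodohosyab → rodohosyab
  rule 2 (vowel merger): rodohosyab → rodohosyob
  rule 3 (h-loss): rodohosyob → rodoosyob
  rule 4 (intervocalic lenition): rodoosyob → rozoosyob
  rule 5: no change — rozoosyob
  ⇒ Kaluru rozoosyob
The other candidates each miss or misapply at least one Kaluru change.

rozoosyob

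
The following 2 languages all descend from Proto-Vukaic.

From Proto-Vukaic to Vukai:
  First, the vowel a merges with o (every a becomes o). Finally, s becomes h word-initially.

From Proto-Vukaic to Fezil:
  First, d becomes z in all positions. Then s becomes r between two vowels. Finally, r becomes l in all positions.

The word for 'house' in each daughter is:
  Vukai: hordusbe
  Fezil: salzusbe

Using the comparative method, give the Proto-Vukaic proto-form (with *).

Position 2: Vukai has o, Fezil has a. Fezil preserves a here (none of its changes turn any other segment into a), so the proto-segment is *a.
Position 3: Vukai has r, Fezil has l. Vukai preserves r here (none of its changes turn any other segment into r), so the proto-segment is *r.
Position 4: Vukai has d, Fezil has z. Vukai preserves d here (none of its changes turn any other segment into d), so the proto-segment is *d.
This points to *sardusbe. Verify forward in each daughter:
Vukai: start from *sardusbe.
  rule 1 (vowel merger): sardusbe → sordusbe
  rule 2 (debuccalisation): sordusbe → hordusbe
  ⇒ Vukai hordusbe
Fezil: *sardusbe
  sardusbe → sarzusbe   [unconditioned shift]
  sarzusbe (rule 2 does not apply)
  sarzusbe → salzusbe   [unconditioned shift]
  giving Fezil salzusbe.
*sardusbe is the unique common source.

*sardusbe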